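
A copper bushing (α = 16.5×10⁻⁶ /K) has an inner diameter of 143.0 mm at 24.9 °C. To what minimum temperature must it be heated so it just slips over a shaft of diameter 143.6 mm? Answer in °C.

T = 279 °C

Required Δd = 143.6 − 143.0 = 0.6 mm
Δd = αd₀ΔT ⇒ ΔT = Δd/(αd₀) = 0.6 / (16.5×10⁻⁶ × 143.0) = 254.29 K
T_min = 24.9 + 254.29 = 279.19 °C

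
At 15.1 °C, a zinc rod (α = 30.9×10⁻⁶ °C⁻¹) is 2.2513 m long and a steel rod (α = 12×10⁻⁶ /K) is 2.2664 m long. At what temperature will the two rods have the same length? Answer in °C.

L₁(1 + α₁ΔT) = L₂(1 + α₂ΔT) ⇒ ΔT = (L₂ − L₁)/(α₁L₁ − α₂L₂)
L₂ − L₁ = 2.2664 − 2.2513 = 1.51×10⁻² m
α₁L₁ − α₂L₂ = 30.9×10⁻⁶×2.2513 − 12×10⁻⁶×2.2664 = 4.236837×10⁻⁵ m/K
ΔT = 1.51×10⁻² / 4.236837×10⁻⁵ = 356.398 K
T = 15.1 + 356.398 = 371.498 °C

T = 371.5 °C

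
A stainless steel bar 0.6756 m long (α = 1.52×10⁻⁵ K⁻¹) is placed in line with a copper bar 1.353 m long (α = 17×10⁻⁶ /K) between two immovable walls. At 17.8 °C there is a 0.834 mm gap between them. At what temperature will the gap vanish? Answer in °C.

T = 42.9 °C

Gap closes when ΔL₁ + ΔL₂ = 0.834 mm = 8.34×10⁻⁴ m
(α₁L₁ + α₂L₂)ΔT = g
α₁L₁ + α₂L₂ = 1.52×10⁻⁵×0.6756 + 17×10⁻⁶×1.353 = 3.327012×10⁻⁵ m/K
ΔT = 8.34×10⁻⁴ / 3.327012×10⁻⁵ = 25.068 K
T = 17.8 + 25.068 = 42.868 °C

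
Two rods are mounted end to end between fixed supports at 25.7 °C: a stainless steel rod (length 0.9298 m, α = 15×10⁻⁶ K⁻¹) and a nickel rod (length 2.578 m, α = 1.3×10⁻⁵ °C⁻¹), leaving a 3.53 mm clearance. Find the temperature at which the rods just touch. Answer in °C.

T = 100 °C

α₁L₁ = 1.3947×10⁻⁵ m/K, α₂L₂ = 3.3514×10⁻⁵ m/K → total 4.7461×10⁻⁵ m/K
ΔT = g/(α₁L₁+α₂L₂) = 3.53×10⁻³ / 4.7461×10⁻⁵ = 74.38 K
T = 25.7 + 74.38 = 100.08 °C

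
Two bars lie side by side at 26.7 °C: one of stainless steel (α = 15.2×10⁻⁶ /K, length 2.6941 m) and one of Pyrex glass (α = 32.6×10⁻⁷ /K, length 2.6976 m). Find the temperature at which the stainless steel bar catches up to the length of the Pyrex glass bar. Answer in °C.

Equal length when α₁L₁ΔT − α₂L₂ΔT = L₂ − L₁ = 3.50×10⁻³ m
α₁L₁ = 4.095032×10⁻⁵, α₂L₂ = 8.794176×10⁻⁶ → Δ(αL) = 3.2156144×10⁻⁵ m/K
ΔT = 3.50×10⁻³ / 3.2156144×10⁻⁵ = 108.844 K, so T = 26.7 + 108.844 = 135.544 °C

T = 135.5 °C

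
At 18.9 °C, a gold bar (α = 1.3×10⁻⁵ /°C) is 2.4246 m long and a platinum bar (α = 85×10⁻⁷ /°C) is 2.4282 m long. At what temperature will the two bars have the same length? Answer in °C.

T = 349.8 °C

Equal length when α₁L₁ΔT − α₂L₂ΔT = L₂ − L₁ = 3.60×10⁻³ m
α₁L₁ = 3.15198×10⁻⁵, α₂L₂ = 2.06397×10⁻⁵ → Δ(αL) = 1.08801×10⁻⁵ m/K
ΔT = 3.60×10⁻³ / 1.08801×10⁻⁵ = 330.879 K, so T = 18.9 + 330.879 = 349.779 °C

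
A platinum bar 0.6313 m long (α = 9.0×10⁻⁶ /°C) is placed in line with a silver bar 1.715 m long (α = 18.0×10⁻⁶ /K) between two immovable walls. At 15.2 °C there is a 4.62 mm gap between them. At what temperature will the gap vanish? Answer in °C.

Gap closes when ΔL₁ + ΔL₂ = 4.62 mm = 4.62×10⁻³ m
(α₁L₁ + α₂L₂)ΔT = g
α₁L₁ + α₂L₂ = 9.0×10⁻⁶×0.6313 + 18.0×10⁻⁶×1.715 = 3.65517×10⁻⁵ m/K
ΔT = 4.62×10⁻³ / 3.65517×10⁻⁵ = 126.40 K
T = 15.2 + 126.40 = 141.60 °C

T = 142 °C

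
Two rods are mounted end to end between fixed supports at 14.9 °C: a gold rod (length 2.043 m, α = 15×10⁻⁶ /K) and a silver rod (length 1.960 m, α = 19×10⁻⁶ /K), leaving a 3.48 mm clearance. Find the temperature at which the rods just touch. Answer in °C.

T = 66.2 °C

Gap closes when ΔL₁ + ΔL₂ = 3.48 mm = 3.48×10⁻³ m
(α₁L₁ + α₂L₂)ΔT = g
α₁L₁ + α₂L₂ = 15×10⁻⁶×2.043 + 19×10⁻⁶×1.960 = 6.7885×10⁻⁵ m/K
ΔT = 3.48×10⁻³ / 6.7885×10⁻⁵ = 51.263 K
T = 14.9 + 51.263 = 66.163 °C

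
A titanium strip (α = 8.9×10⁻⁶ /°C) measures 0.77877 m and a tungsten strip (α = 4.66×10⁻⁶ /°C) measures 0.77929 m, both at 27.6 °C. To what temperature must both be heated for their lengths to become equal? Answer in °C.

T = 185.2 °C

L₁(1 + α₁ΔT) = L₂(1 + α₂ΔT) ⇒ ΔT = (L₂ − L₁)/(α₁L₁ − α₂L₂)
L₂ − L₁ = 0.77929 − 0.77877 = 5.20×10⁻⁴ m
α₁L₁ − α₂L₂ = 8.9×10⁻⁶×0.77877 − 4.66×10⁻⁶×0.77929 = 3.2995616×10⁻⁶ m/K
ΔT = 5.20×10⁻⁴ / 3.2995616×10⁻⁶ = 157.597 K
T = 27.6 + 157.597 = 185.197 °C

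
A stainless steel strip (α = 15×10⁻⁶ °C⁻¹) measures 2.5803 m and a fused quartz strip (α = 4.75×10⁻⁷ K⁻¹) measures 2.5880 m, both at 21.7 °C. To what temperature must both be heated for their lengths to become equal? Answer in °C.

T = 227.2 °C

L₁(1 + α₁ΔT) = L₂(1 + α₂ΔT) ⇒ ΔT = (L₂ − L₁)/(α₁L₁ − α₂L₂)
L₂ − L₁ = 2.5880 − 2.5803 = 7.70×10⁻³ m
α₁L₁ − α₂L₂ = 15×10⁻⁶×2.5803 − 4.75×10⁻⁷×2.5880 = 3.74752×10⁻⁵ m/K
ΔT = 7.70×10⁻³ / 3.74752×10⁻⁵ = 205.469 K
T = 21.7 + 205.469 = 227.169 °C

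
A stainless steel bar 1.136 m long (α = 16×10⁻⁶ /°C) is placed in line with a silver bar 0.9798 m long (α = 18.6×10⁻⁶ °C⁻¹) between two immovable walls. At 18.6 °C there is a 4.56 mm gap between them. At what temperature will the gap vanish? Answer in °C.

α₁L₁ = 1.8176×10⁻⁵ m/K, α₂L₂ = 1.822428×10⁻⁵ m/K → total 3.640028×10⁻⁵ m/K
ΔT = g/(α₁L₁+α₂L₂) = 4.56×10⁻³ / 3.640028×10⁻⁵ = 125.27 K
T = 18.6 + 125.27 = 143.87 °C

T = 144 °C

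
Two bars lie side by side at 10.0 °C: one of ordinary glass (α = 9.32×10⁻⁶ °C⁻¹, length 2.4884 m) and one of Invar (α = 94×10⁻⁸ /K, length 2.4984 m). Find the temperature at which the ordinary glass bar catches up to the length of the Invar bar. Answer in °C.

Equal length when α₁L₁ΔT − α₂L₂ΔT = L₂ − L₁ = 1.00×10⁻² m
α₁L₁ = 2.3191888×10⁻⁵, α₂L₂ = 2.348496×10⁻⁶ → Δ(αL) = 2.0843392×10⁻⁵ m/K
ΔT = 1.00×10⁻² / 2.0843392×10⁻⁵ = 479.768 K, so T = 10.0 + 479.768 = 489.768 °C

T = 489.8 °C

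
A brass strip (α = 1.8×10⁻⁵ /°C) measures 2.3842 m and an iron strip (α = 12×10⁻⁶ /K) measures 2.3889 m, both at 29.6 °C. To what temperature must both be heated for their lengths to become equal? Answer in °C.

T = 359.5 °C

L₁(1 + α₁ΔT) = L₂(1 + α₂ΔT) ⇒ ΔT = (L₂ − L₁)/(α₁L₁ − α₂L₂)
L₂ − L₁ = 2.3889 − 2.3842 = 4.70×10⁻³ m
α₁L₁ − α₂L₂ = 1.8×10⁻⁵×2.3842 − 12×10⁻⁶×2.3889 = 1.42488×10⁻⁵ m/K
ΔT = 4.70×10⁻³ / 1.42488×10⁻⁵ = 329.852 K
T = 29.6 + 329.852 = 359.452 °C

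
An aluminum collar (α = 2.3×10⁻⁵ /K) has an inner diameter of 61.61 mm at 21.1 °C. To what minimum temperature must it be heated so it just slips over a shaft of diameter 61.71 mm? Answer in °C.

Required Δd = 61.71 − 61.61 = 0.10 mm
Δd = αd₀ΔT ⇒ ΔT = Δd/(αd₀) = 0.10 / (2.3×10⁻⁵ × 61.61) = 70.570 K
T_min = 21.1 + 70.570 = 91.670 °C

T = 91.7 °C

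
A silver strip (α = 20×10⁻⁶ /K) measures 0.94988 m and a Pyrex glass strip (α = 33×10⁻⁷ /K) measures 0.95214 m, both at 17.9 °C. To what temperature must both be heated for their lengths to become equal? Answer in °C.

Equal length when α₁L₁ΔT − α₂L₂ΔT = L₂ − L₁ = 2.26×10⁻³ m
α₁L₁ = 1.89976×10⁻⁵, α₂L₂ = 3.142062×10⁻⁶ → Δ(αL) = 1.5855538×10⁻⁵ m/K
ΔT = 2.26×10⁻³ / 1.5855538×10⁻⁵ = 142.537 K, so T = 17.9 + 142.537 = 160.437 °C

T = 160.4 °C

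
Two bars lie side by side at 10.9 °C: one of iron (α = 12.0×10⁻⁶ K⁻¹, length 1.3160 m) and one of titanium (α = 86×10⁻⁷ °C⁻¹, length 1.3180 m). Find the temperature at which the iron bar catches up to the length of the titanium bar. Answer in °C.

L₁(1 + α₁ΔT) = L₂(1 + α₂ΔT) ⇒ ΔT = (L₂ − L₁)/(α₁L₁ − α₂L₂)
L₂ − L₁ = 1.3180 − 1.3160 = 2.00×10⁻³ m
α₁L₁ − α₂L₂ = 12.0×10⁻⁶×1.3160 − 86×10⁻⁷×1.3180 = 4.4572×10⁻⁶ m/K
ΔT = 2.00×10⁻³ / 4.4572×10⁻⁶ = 448.712 K
T = 10.9 + 448.712 = 459.612 °C

T = 459.6 °C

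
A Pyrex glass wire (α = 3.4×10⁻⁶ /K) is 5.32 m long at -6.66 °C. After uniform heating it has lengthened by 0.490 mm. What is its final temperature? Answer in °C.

T = 20.4 °C

ΔL = αL₀ΔT ⇒ ΔT = ΔL / (αL₀)
ΔT = 0.490×10⁻³ m / (3.4×10⁻⁶ × 5.32 m) = 27.090 K
T = -6.66 + 27.090 = 20.430 °C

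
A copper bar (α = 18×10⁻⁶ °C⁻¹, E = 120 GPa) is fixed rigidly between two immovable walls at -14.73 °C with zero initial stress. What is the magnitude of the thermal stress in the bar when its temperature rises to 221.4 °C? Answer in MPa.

Fully constrained: the free strain ε = αΔT is blocked, so σ = Eε = EαΔT.
|ΔT| = 236.13 K
σ = 120×10⁹ × 18×10⁻⁶ × 236.13 = 5.10×10⁸ Pa

σ = 510 MPa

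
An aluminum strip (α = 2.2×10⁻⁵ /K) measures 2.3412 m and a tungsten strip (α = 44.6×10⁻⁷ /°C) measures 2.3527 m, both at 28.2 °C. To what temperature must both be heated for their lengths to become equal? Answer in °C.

T = 308.6 °C

L₁(1 + α₁ΔT) = L₂(1 + α₂ΔT) ⇒ ΔT = (L₂ − L₁)/(α₁L₁ − α₂L₂)
L₂ − L₁ = 2.3527 − 2.3412 = 1.15×10⁻² m
α₁L₁ − α₂L₂ = 2.2×10⁻⁵×2.3412 − 44.6×10⁻⁷×2.3527 = 4.1013358×10⁻⁵ m/K
ΔT = 1.15×10⁻² / 4.1013358×10⁻⁵ = 280.396 K
T = 28.2 + 280.396 = 308.596 °C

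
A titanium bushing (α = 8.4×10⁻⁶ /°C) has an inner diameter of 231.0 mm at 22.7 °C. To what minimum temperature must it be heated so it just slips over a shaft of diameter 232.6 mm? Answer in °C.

T = 847 °C

Required Δd = 232.6 − 231.0 = 1.6 mm
Δd = αd₀ΔT ⇒ ΔT = Δd/(αd₀) = 1.6 / (8.4×10⁻⁶ × 231.0) = 824.57 K
T_min = 22.7 + 824.57 = 847.27 °C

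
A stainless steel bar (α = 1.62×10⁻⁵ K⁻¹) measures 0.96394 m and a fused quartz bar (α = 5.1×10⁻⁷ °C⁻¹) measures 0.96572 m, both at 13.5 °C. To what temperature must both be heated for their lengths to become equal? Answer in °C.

Equal length when α₁L₁ΔT − α₂L₂ΔT = L₂ − L₁ = 1.78×10⁻³ m
α₁L₁ = 1.5615828×10⁻⁵, α₂L₂ = 4.925172×10⁻⁷ → Δ(αL) = 1.51233108×10⁻⁵ m/K
ΔT = 1.78×10⁻³ / 1.51233108×10⁻⁵ = 117.699 K, so T = 13.5 + 117.699 = 131.199 °C

T = 131.2 °C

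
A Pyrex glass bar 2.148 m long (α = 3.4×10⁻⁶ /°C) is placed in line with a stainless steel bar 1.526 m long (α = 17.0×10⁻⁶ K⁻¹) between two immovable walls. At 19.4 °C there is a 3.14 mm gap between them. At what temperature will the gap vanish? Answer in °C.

Gap closes when ΔL₁ + ΔL₂ = 3.14 mm = 3.14×10⁻³ m
(α₁L₁ + α₂L₂)ΔT = g
α₁L₁ + α₂L₂ = 3.4×10⁻⁶×2.148 + 17.0×10⁻⁶×1.526 = 3.32452×10⁻⁵ m/K
ΔT = 3.14×10⁻³ / 3.32452×10⁻⁵ = 94.45 K
T = 19.4 + 94.45 = 113.85 °C

T = 114 °C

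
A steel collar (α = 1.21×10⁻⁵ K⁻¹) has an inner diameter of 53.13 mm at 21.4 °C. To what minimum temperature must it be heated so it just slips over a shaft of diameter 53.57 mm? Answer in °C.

T = 706 °C

Required Δd = 53.57 − 53.13 = 0.44 mm
Δd = αd₀ΔT ⇒ ΔT = Δd/(αd₀) = 0.44 / (1.21×10⁻⁵ × 53.13) = 684.43 K
T_min = 21.4 + 684.43 = 705.83 °C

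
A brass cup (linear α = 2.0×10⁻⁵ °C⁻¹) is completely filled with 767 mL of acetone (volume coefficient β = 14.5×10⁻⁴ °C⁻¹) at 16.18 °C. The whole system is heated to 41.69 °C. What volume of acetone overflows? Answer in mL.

The cup also expands: β_container ≈ 3α = 6.0×10⁻⁵ /K
Net overflow = V₀(β_liq − 3α_cont)ΔT
β − 3α = 1.45×10⁻³ − 6.0×10⁻⁵ = 1.39×10⁻³ /K; ΔT = 25.51 K
ΔV = 767 × 1.39×10⁻³ × 25.51 = 27.2 mL

27.2 mL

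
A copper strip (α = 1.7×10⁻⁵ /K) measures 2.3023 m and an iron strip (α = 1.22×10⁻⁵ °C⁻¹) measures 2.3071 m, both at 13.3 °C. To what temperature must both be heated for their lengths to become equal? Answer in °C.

T = 450.0 °C

L₁(1 + α₁ΔT) = L₂(1 + α₂ΔT) ⇒ ΔT = (L₂ − L₁)/(α₁L₁ − α₂L₂)
L₂ − L₁ = 2.3071 − 2.3023 = 4.80×10⁻³ m
α₁L₁ − α₂L₂ = 1.7×10⁻⁵×2.3023 − 1.22×10⁻⁵×2.3071 = 1.099248×10⁻⁵ m/K
ΔT = 4.80×10⁻³ / 1.099248×10⁻⁵ = 436.662 K
T = 13.3 + 436.662 = 449.962 °C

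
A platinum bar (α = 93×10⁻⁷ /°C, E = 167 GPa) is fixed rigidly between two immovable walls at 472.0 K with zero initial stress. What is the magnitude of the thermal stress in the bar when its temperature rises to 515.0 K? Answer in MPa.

Fully constrained: the free strain ε = αΔT is blocked, so σ = Eε = EαΔT.
|ΔT| = 43.0 K
σ = 167×10⁹ × 93×10⁻⁷ × 43.0 = 6.68×10⁷ Pa

σ = 66.8 MPa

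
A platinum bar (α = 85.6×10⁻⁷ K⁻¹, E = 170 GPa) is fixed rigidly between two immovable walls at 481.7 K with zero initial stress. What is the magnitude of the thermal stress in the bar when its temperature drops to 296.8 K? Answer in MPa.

σ = 269 MPa

Fully constrained: the free strain ε = αΔT is blocked, so σ = Eε = EαΔT.
|ΔT| = 184.9 K
σ = 170×10⁹ × 85.6×10⁻⁷ × 184.9 = 2.69×10⁸ Pa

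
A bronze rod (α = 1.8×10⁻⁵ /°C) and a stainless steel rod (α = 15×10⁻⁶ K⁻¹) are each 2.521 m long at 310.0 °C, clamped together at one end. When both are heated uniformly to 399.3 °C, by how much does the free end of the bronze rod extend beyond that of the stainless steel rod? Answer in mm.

ΔT = 89.3 K
bronze: ΔL = 1.8×10⁻⁵ × 2.521 m × 89.3 = 4.0523×10⁻³ m = 4.0523 mm
stainless steel: ΔL = 15×10⁻⁶ × 2.521 m × 89.3 = 3.3769×10⁻³ m = 3.3769 mm
difference = 4.0523 − 3.3769 = 0.6754 mm

0.675 mm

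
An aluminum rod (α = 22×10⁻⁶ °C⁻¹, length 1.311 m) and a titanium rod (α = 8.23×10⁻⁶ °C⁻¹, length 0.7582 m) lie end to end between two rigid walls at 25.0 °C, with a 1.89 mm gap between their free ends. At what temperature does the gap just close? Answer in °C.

α₁L₁ = 2.8842×10⁻⁵ m/K, α₂L₂ = 6.239986×10⁻⁶ m/K → total 3.5081986×10⁻⁵ m/K
ΔT = g/(α₁L₁+α₂L₂) = 1.89×10⁻³ / 3.5081986×10⁻⁵ = 53.874 K
T = 25.0 + 53.874 = 78.874 °C

T = 78.9 °C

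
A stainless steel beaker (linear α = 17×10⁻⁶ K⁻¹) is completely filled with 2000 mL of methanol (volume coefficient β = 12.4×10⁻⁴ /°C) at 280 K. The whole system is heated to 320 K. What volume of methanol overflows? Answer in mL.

95.1 mL

The beaker also expands: β_container ≈ 3α = 5.1×10⁻⁵ /K
Net overflow = V₀(β_liq − 3α_cont)ΔT
β − 3α = 1.24×10⁻³ − 5.1×10⁻⁵ = 1.189×10⁻³ /K; ΔT = 40 K
ΔV = 2000 × 1.189×10⁻³ × 40 = 95.1 mL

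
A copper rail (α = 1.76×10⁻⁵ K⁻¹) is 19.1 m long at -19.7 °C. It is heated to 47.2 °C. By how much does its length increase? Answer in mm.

ΔL = 22.5 mm

|ΔT| = |47.2 − (-19.7)| = 66.9 K
ΔL = αL₀ΔT = (1.76×10⁻⁵)(19.1)(66.9) = 2.25×10⁻² m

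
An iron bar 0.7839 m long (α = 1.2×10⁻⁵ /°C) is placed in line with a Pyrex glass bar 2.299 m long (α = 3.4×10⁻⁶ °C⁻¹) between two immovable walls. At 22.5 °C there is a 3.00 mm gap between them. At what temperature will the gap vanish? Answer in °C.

Gap closes when ΔL₁ + ΔL₂ = 3.00 mm = 3.00×10⁻³ m
(α₁L₁ + α₂L₂)ΔT = g
α₁L₁ + α₂L₂ = 1.2×10⁻⁵×0.7839 + 3.4×10⁻⁶×2.299 = 1.72234×10⁻⁵ m/K
ΔT = 3.00×10⁻³ / 1.72234×10⁻⁵ = 174.18 K
T = 22.5 + 174.18 = 196.68 °C

T = 197 °C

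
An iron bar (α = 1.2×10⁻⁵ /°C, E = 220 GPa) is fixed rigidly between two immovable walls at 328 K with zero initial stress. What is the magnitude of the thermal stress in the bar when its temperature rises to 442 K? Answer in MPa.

Fully constrained: the free strain ε = αΔT is blocked, so σ = Eε = EαΔT.
|ΔT| = 114 K
σ = 220×10⁹ × 1.2×10⁻⁵ × 114 = 3.01×10⁸ Pa

σ = 301 MPa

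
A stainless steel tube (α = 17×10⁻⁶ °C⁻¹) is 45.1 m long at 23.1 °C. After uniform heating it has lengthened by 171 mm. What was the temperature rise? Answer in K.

ΔL = αL₀ΔT ⇒ ΔT = ΔL / (αL₀)
ΔT = 171×10⁻³ m / (17×10⁻⁶ × 45.1 m) = 223.03 K

ΔT = 223 K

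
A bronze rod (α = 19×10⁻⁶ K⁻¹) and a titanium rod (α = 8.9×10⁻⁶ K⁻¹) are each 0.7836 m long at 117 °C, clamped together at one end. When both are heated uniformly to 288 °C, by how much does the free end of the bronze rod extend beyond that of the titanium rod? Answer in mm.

ΔT = 171 K
bronze: ΔL = 19×10⁻⁶ × 0.7836 m × 171 = 2.5459×10⁻³ m = 2.5459 mm
titanium: ΔL = 8.9×10⁻⁶ × 0.7836 m × 171 = 1.1926×10⁻³ m = 1.1926 mm
difference = 2.5459 − 1.1926 = 1.3533 mm

1.35 mm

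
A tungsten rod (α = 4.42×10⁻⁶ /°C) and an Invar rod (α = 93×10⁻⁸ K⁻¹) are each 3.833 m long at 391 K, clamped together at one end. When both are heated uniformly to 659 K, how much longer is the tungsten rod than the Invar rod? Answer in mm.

ΔT = 268 K
tungsten: ΔL = 4.42×10⁻⁶ × 3.833 m × 268 = 4.5404×10⁻³ m = 4.5404 mm
Invar: ΔL = 93×10⁻⁸ × 3.833 m × 268 = 9.5534×10⁻⁴ m = 0.95534 mm
difference = 4.5404 − 0.95534 = 3.58506 mm

3.59 mm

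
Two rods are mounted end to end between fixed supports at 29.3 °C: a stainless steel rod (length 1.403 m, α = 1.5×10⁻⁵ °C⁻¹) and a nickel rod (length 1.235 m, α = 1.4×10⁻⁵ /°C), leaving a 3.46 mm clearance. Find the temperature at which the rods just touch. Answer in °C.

T = 120 °C

Gap closes when ΔL₁ + ΔL₂ = 3.46 mm = 3.46×10⁻³ m
(α₁L₁ + α₂L₂)ΔT = g
α₁L₁ + α₂L₂ = 1.5×10⁻⁵×1.403 + 1.4×10⁻⁵×1.235 = 3.8335×10⁻⁵ m/K
ΔT = 3.46×10⁻³ / 3.8335×10⁻⁵ = 90.26 K
T = 29.3 + 90.26 = 119.56 °C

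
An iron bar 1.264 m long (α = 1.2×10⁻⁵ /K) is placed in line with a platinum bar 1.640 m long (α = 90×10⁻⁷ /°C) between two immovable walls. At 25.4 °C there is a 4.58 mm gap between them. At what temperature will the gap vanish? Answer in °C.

α₁L₁ = 1.5168×10⁻⁵ m/K, α₂L₂ = 1.476×10⁻⁵ m/K → total 2.9928×10⁻⁵ m/K
ΔT = g/(α₁L₁+α₂L₂) = 4.58×10⁻³ / 2.9928×10⁻⁵ = 153.03 K
T = 25.4 + 153.03 = 178.43 °C

T = 178 °C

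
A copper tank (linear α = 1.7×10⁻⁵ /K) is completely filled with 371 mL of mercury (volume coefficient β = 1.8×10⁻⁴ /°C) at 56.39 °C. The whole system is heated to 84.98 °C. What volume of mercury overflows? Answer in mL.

1.37 mL

The tank also expands: β_container ≈ 3α = 5.1×10⁻⁵ /K
Net overflow = V₀(β_liq − 3α_cont)ΔT
β − 3α = 1.80×10⁻⁴ − 5.1×10⁻⁵ = 1.29×10⁻⁴ /K; ΔT = 28.59 K
ΔV = 371 × 1.29×10⁻⁴ × 28.59 = 1.37 mL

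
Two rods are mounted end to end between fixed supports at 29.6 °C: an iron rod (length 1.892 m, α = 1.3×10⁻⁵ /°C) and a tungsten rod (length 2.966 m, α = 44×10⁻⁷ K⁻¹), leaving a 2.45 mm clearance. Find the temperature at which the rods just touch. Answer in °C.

Gap closes when ΔL₁ + ΔL₂ = 2.45 mm = 2.45×10⁻³ m
(α₁L₁ + α₂L₂)ΔT = g
α₁L₁ + α₂L₂ = 1.3×10⁻⁵×1.892 + 44×10⁻⁷×2.966 = 3.76464×10⁻⁵ m/K
ΔT = 2.45×10⁻³ / 3.76464×10⁻⁵ = 65.079 K
T = 29.6 + 65.079 = 94.679 °C

T = 94.7 °C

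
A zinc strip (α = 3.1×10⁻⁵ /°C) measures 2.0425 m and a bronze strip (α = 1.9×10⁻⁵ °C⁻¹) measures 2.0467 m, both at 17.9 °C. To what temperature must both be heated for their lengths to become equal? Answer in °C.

T = 189.8 °C

Equal length when α₁L₁ΔT − α₂L₂ΔT = L₂ − L₁ = 4.20×10⁻³ m
α₁L₁ = 6.33175×10⁻⁵, α₂L₂ = 3.88873×10⁻⁵ → Δ(αL) = 2.44302×10⁻⁵ m/K
ΔT = 4.20×10⁻³ / 2.44302×10⁻⁵ = 171.918 K, so T = 17.9 + 171.918 = 189.818 °C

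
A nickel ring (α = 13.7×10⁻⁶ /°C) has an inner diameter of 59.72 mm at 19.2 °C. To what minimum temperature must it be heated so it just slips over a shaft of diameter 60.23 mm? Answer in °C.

T = 643 °C

Required Δd = 60.23 − 59.72 = 0.51 mm
Δd = αd₀ΔT ⇒ ΔT = Δd/(αd₀) = 0.51 / (13.7×10⁻⁶ × 59.72) = 623.35 K
T_min = 19.2 + 623.35 = 642.55 °C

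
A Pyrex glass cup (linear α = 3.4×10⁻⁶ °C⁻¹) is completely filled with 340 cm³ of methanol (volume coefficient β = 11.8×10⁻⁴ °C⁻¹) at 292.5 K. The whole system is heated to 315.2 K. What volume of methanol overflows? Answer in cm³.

9.03 cm³

The cup also expands: β_container ≈ 3α = 1.02×10⁻⁵ /K
Net overflow = V₀(β_liq − 3α_cont)ΔT
β − 3α = 1.18×10⁻³ − 1.02×10⁻⁵ = 1.1698×10⁻³ /K; ΔT = 22.7 K
ΔV = 340 × 1.1698×10⁻³ × 22.7 = 9.03 cm³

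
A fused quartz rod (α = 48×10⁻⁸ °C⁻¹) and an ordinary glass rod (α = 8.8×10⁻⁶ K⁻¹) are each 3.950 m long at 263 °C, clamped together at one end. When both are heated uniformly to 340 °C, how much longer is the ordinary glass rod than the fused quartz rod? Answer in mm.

2.53 mm

ΔT = 77 K
fused quartz: ΔL = 48×10⁻⁸ × 3.950 m × 77 = 1.4599×10⁻⁴ m = 0.14599 mm
ordinary glass: ΔL = 8.8×10⁻⁶ × 3.950 m × 77 = 2.6765×10⁻³ m = 2.6765 mm
difference = 2.6765 − 0.14599 = 2.53051 mm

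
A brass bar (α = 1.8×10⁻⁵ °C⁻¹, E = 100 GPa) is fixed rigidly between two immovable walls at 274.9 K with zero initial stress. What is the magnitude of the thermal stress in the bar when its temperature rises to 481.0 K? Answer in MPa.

σ = 371 MPa

Fully constrained: the free strain ε = αΔT is blocked, so σ = Eε = EαΔT.
|ΔT| = 206.1 K
σ = 100×10⁹ × 1.8×10⁻⁵ × 206.1 = 3.71×10⁸ Pa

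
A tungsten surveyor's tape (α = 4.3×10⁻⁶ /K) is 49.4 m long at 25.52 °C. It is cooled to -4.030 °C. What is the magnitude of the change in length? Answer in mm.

|ΔT| = |-4.030 − 25.52| = 29.550 K
ΔL = αL₀ΔT = (4.3×10⁻⁶)(49.4)(29.550) = 6.28×10⁻³ m

ΔL = 6.28 mm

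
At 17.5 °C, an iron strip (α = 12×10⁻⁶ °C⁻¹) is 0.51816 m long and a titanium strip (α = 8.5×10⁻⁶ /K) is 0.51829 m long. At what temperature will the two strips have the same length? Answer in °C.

T = 89.23 °C

L₁(1 + α₁ΔT) = L₂(1 + α₂ΔT) ⇒ ΔT = (L₂ − L₁)/(α₁L₁ − α₂L₂)
L₂ − L₁ = 0.51829 − 0.51816 = 1.30×10⁻⁴ m
α₁L₁ − α₂L₂ = 12×10⁻⁶×0.51816 − 8.5×10⁻⁶×0.51829 = 1.812455×10⁻⁶ m/K
ΔT = 1.30×10⁻⁴ / 1.812455×10⁻⁶ = 71.7259 K
T = 17.5 + 71.7259 = 89.2259 °C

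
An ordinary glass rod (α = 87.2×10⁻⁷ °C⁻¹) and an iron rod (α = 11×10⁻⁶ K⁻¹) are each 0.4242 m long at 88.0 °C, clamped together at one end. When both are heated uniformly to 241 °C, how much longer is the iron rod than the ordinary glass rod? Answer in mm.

0.148 mm

ΔT = 153.0 K
ordinary glass: ΔL = 87.2×10⁻⁷ × 0.4242 m × 153.0 = 5.6595×10⁻⁴ m = 0.56595 mm
iron: ΔL = 11×10⁻⁶ × 0.4242 m × 153.0 = 7.1393×10⁻⁴ m = 0.71393 mm
difference = 0.71393 − 0.56595 = 0.14798 mm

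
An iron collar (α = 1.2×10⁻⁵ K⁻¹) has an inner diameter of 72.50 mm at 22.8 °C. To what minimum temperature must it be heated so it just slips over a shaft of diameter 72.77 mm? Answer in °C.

T = 333 °C

Required Δd = 72.77 − 72.50 = 0.27 mm
Δd = αd₀ΔT ⇒ ΔT = Δd/(αd₀) = 0.27 / (1.2×10⁻⁵ × 72.50) = 310.34 K
T_min = 22.8 + 310.34 = 333.14 °C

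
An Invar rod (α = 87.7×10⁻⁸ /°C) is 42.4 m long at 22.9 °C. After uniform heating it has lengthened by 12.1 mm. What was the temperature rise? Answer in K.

ΔL = αL₀ΔT ⇒ ΔT = ΔL / (αL₀)
ΔT = 12.1×10⁻³ m / (87.7×10⁻⁸ × 42.4 m) = 325.40 K

ΔT = 325 K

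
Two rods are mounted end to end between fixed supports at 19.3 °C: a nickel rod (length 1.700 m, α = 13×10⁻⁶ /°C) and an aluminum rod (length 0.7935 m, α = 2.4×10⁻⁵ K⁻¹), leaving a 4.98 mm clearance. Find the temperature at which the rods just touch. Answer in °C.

T = 140 °C

α₁L₁ = 2.210×10⁻⁵ m/K, α₂L₂ = 1.9044×10⁻⁵ m/K → total 4.1144×10⁻⁵ m/K
ΔT = g/(α₁L₁+α₂L₂) = 4.98×10⁻³ / 4.1144×10⁻⁵ = 121.04 K
T = 19.3 + 121.04 = 140.34 °C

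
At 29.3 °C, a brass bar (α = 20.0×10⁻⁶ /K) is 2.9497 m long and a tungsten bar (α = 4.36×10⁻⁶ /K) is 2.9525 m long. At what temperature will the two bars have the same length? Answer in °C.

L₁(1 + α₁ΔT) = L₂(1 + α₂ΔT) ⇒ ΔT = (L₂ − L₁)/(α₁L₁ − α₂L₂)
L₂ − L₁ = 2.9525 − 2.9497 = 2.80×10⁻³ m
α₁L₁ − α₂L₂ = 20.0×10⁻⁶×2.9497 − 4.36×10⁻⁶×2.9525 = 4.61211×10⁻⁵ m/K
ΔT = 2.80×10⁻³ / 4.61211×10⁻⁵ = 60.7097 K
T = 29.3 + 60.7097 = 90.0097 °C

T = 90.01 °C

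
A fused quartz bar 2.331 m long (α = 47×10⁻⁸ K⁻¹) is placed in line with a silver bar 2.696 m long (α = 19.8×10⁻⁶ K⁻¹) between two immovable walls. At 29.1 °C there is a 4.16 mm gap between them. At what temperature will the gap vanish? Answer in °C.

α₁L₁ = 1.09557×10⁻⁶ m/K, α₂L₂ = 5.33808×10⁻⁵ m/K → total 5.447637×10⁻⁵ m/K
ΔT = g/(α₁L₁+α₂L₂) = 4.16×10⁻³ / 5.447637×10⁻⁵ = 76.36 K
T = 29.1 + 76.36 = 105.46 °C

T = 105 °C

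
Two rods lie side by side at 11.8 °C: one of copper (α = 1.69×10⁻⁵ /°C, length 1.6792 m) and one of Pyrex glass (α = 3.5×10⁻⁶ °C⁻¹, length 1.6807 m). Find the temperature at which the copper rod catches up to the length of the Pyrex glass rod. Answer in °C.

T = 78.48 °C

L₁(1 + α₁ΔT) = L₂(1 + α₂ΔT) ⇒ ΔT = (L₂ − L₁)/(α₁L₁ − α₂L₂)
L₂ − L₁ = 1.6807 − 1.6792 = 1.50×10⁻³ m
α₁L₁ − α₂L₂ = 1.69×10⁻⁵×1.6792 − 3.5×10⁻⁶×1.6807 = 2.249603×10⁻⁵ m/K
ΔT = 1.50×10⁻³ / 2.249603×10⁻⁵ = 66.6784 K
T = 11.8 + 66.6784 = 78.4784 °C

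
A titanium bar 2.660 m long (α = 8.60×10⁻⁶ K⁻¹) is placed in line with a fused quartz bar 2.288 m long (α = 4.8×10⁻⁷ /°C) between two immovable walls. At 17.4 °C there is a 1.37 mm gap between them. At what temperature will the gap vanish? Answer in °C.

T = 74.5 °C

Gap closes when ΔL₁ + ΔL₂ = 1.37 mm = 1.37×10⁻³ m
(α₁L₁ + α₂L₂)ΔT = g
α₁L₁ + α₂L₂ = 8.60×10⁻⁶×2.660 + 4.8×10⁻⁷×2.288 = 2.397424×10⁻⁵ m/K
ΔT = 1.37×10⁻³ / 2.397424×10⁻⁵ = 57.145 K
T = 17.4 + 57.145 = 74.545 °C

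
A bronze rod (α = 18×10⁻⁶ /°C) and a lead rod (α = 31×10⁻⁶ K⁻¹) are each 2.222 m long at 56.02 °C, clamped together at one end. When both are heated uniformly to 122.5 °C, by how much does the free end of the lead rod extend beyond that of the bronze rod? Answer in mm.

ΔT = 66.48 K
bronze: ΔL = 18×10⁻⁶ × 2.222 m × 66.48 = 2.6589×10⁻³ m = 2.6589 mm
lead: ΔL = 31×10⁻⁶ × 2.222 m × 66.48 = 4.5793×10⁻³ m = 4.5793 mm
difference = 4.5793 − 2.6589 = 1.9204 mm

1.92 mm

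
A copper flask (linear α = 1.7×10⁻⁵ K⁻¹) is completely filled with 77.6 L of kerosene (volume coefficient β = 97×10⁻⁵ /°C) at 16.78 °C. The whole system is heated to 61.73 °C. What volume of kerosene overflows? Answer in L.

3.21 L

The flask also expands: β_container ≈ 3α = 5.1×10⁻⁵ /K
Net overflow = V₀(β_liq − 3α_cont)ΔT
β − 3α = 9.70×10⁻⁴ − 5.1×10⁻⁵ = 9.19×10⁻⁴ /K; ΔT = 44.95 K
ΔV = 77.6 × 9.19×10⁻⁴ × 44.95 = 3.21 L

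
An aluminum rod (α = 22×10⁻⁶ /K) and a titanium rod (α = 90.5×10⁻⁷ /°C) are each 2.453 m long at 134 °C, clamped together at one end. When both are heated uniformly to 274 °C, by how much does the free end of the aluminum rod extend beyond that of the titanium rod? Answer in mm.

4.45 mm

ΔT = 140 K
aluminum: ΔL = 22×10⁻⁶ × 2.453 m × 140 = 7.5552×10⁻³ m = 7.5552 mm
titanium: ΔL = 90.5×10⁻⁷ × 2.453 m × 140 = 3.1080×10⁻³ m = 3.1080 mm
difference = 7.5552 − 3.1080 = 4.4472 mm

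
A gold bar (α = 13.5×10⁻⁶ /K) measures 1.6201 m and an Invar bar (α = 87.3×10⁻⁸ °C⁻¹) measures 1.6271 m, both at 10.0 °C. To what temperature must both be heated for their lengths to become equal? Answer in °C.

T = 352.3 °C

Equal length when α₁L₁ΔT − α₂L₂ΔT = L₂ − L₁ = 7.00×10⁻³ m
α₁L₁ = 2.187135×10⁻⁵, α₂L₂ = 1.4204583×10⁻⁶ → Δ(αL) = 2.04508917×10⁻⁵ m/K
ΔT = 7.00×10⁻³ / 2.04508917×10⁻⁵ = 342.283 K, so T = 10.0 + 342.283 = 352.283 °C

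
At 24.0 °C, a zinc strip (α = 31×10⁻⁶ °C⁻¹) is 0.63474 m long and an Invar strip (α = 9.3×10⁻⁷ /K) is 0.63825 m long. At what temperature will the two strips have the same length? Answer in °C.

L₁(1 + α₁ΔT) = L₂(1 + α₂ΔT) ⇒ ΔT = (L₂ − L₁)/(α₁L₁ − α₂L₂)
L₂ − L₁ = 0.63825 − 0.63474 = 3.51×10⁻³ m
α₁L₁ − α₂L₂ = 31×10⁻⁶×0.63474 − 9.3×10⁻⁷×0.63825 = 1.90833675×10⁻⁵ m/K
ΔT = 3.51×10⁻³ / 1.90833675×10⁻⁵ = 183.930 K
T = 24.0 + 183.930 = 207.930 °C

T = 207.9 °C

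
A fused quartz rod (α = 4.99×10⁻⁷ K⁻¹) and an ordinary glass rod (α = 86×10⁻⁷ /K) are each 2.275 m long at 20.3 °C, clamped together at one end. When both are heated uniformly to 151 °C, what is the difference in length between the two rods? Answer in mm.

2.41 mm

ΔT = 130.7 K
fused quartz: ΔL = 4.99×10⁻⁷ × 2.275 m × 130.7 = 1.4837×10⁻⁴ m = 0.14837 mm
ordinary glass: ΔL = 86×10⁻⁷ × 2.275 m × 130.7 = 2.5571×10⁻³ m = 2.5571 mm
difference = 2.5571 − 0.14837 = 2.40873 mm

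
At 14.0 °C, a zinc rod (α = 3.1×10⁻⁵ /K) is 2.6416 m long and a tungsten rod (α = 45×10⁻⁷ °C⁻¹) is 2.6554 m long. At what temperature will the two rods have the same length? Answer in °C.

L₁(1 + α₁ΔT) = L₂(1 + α₂ΔT) ⇒ ΔT = (L₂ − L₁)/(α₁L₁ − α₂L₂)
L₂ − L₁ = 2.6554 − 2.6416 = 1.38×10⁻² m
α₁L₁ − α₂L₂ = 3.1×10⁻⁵×2.6416 − 45×10⁻⁷×2.6554 = 6.99403×10⁻⁵ m/K
ΔT = 1.38×10⁻² / 6.99403×10⁻⁵ = 197.311 K
T = 14.0 + 197.311 = 211.311 °C

T = 211.3 °C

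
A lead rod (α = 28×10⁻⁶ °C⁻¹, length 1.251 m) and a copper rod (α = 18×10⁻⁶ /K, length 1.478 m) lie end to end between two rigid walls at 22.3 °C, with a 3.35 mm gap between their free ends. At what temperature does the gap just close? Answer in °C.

Gap closes when ΔL₁ + ΔL₂ = 3.35 mm = 3.35×10⁻³ m
(α₁L₁ + α₂L₂)ΔT = g
α₁L₁ + α₂L₂ = 28×10⁻⁶×1.251 + 18×10⁻⁶×1.478 = 6.1632×10⁻⁵ m/K
ΔT = 3.35×10⁻³ / 6.1632×10⁻⁵ = 54.355 K
T = 22.3 + 54.355 = 76.655 °C

T = 76.7 °C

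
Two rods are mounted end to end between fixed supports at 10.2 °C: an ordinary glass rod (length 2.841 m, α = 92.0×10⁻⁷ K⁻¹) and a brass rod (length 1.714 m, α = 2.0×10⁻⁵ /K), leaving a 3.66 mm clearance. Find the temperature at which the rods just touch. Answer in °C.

T = 70.8 °C

α₁L₁ = 2.61372×10⁻⁵ m/K, α₂L₂ = 3.428×10⁻⁵ m/K → total 6.04172×10⁻⁵ m/K
ΔT = g/(α₁L₁+α₂L₂) = 3.66×10⁻³ / 6.04172×10⁻⁵ = 60.579 K
T = 10.2 + 60.579 = 70.779 °C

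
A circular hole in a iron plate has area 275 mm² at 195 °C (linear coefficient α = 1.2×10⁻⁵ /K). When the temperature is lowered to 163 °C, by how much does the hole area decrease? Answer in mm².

Area coefficient ≈ 2α; |ΔT| = 32 K
ΔA = 2αA₀ΔT = 2(1.2×10⁻⁵)(275)(32) = 0.211 mm²

ΔA = 0.211 mm²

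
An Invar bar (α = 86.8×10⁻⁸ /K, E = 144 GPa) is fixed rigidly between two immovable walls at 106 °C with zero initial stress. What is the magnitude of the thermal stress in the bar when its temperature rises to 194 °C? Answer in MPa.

σ = 11.0 MPa

Fully constrained: the free strain ε = αΔT is blocked, so σ = Eε = EαΔT.
|ΔT| = 88 K
σ = 144×10⁹ × 86.8×10⁻⁸ × 88 = 1.10×10⁷ Pa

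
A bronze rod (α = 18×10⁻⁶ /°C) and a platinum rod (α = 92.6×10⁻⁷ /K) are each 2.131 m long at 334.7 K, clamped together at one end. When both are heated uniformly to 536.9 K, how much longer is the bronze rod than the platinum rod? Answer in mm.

3.77 mm

ΔT = 202.2 K
bronze: ΔL = 18×10⁻⁶ × 2.131 m × 202.2 = 7.7560×10⁻³ m = 7.7560 mm
platinum: ΔL = 92.6×10⁻⁷ × 2.131 m × 202.2 = 3.9900×10⁻³ m = 3.9900 mm
difference = 7.7560 − 3.9900 = 3.766 mm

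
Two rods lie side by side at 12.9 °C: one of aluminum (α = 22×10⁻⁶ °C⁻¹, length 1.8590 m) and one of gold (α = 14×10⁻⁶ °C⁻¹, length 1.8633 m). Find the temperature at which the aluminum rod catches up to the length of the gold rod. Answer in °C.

T = 303.2 °C

L₁(1 + α₁ΔT) = L₂(1 + α₂ΔT) ⇒ ΔT = (L₂ − L₁)/(α₁L₁ − α₂L₂)
L₂ − L₁ = 1.8633 − 1.8590 = 4.30×10⁻³ m
α₁L₁ − α₂L₂ = 22×10⁻⁶×1.8590 − 14×10⁻⁶×1.8633 = 1.48118×10⁻⁵ m/K
ΔT = 4.30×10⁻³ / 1.48118×10⁻⁵ = 290.309 K
T = 12.9 + 290.309 = 303.209 °C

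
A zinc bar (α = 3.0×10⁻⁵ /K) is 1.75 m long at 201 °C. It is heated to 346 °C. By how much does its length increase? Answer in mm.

|ΔT| = |346 − 201| = 145 K
ΔL = αL₀ΔT = (3.0×10⁻⁵)(1.75)(145) = 7.61×10⁻³ m

ΔL = 7.61 mm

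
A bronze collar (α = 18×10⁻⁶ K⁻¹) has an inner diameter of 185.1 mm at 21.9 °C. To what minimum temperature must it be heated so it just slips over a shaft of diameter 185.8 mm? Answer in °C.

Required Δd = 185.8 − 185.1 = 0.7 mm
Δd = αd₀ΔT ⇒ ΔT = Δd/(αd₀) = 0.7 / (18×10⁻⁶ × 185.1) = 210.10 K
T_min = 21.9 + 210.10 = 232.00 °C

T = 232 °C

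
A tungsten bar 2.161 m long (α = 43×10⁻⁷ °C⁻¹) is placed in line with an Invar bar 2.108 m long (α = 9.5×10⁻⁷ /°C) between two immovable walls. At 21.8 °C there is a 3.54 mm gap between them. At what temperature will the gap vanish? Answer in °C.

T = 335 °C

α₁L₁ = 9.2923×10⁻⁶ m/K, α₂L₂ = 2.0026×10⁻⁶ m/K → total 1.12949×10⁻⁵ m/K
ΔT = g/(α₁L₁+α₂L₂) = 3.54×10⁻³ / 1.12949×10⁻⁵ = 313.42 K
T = 21.8 + 313.42 = 335.22 °C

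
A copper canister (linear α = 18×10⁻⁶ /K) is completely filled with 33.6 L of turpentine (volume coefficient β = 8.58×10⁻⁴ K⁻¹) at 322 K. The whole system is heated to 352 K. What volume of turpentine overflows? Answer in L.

The canister also expands: β_container ≈ 3α = 5.4×10⁻⁵ /K
Net overflow = V₀(β_liq − 3α_cont)ΔT
β − 3α = 8.58×10⁻⁴ − 5.4×10⁻⁵ = 8.04×10⁻⁴ /K; ΔT = 30 K
ΔV = 33.6 × 8.04×10⁻⁴ × 30 = 0.810 L

0.810 L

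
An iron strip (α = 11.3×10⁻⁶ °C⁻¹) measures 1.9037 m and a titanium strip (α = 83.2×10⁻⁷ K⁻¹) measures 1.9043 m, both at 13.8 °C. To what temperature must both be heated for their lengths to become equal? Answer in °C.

T = 119.7 °C

Equal length when α₁L₁ΔT − α₂L₂ΔT = L₂ − L₁ = 6.00×10⁻⁴ m
α₁L₁ = 2.151181×10⁻⁵, α₂L₂ = 1.5843776×10⁻⁵ → Δ(αL) = 5.668034×10⁻⁶ m/K
ΔT = 6.00×10⁻⁴ / 5.668034×10⁻⁶ = 105.857 K, so T = 13.8 + 105.857 = 119.657 °C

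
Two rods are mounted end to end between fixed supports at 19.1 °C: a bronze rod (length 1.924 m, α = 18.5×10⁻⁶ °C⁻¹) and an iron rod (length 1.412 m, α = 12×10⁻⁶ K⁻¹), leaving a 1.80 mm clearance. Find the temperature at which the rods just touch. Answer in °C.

α₁L₁ = 3.5594×10⁻⁵ m/K, α₂L₂ = 1.6944×10⁻⁵ m/K → total 5.2538×10⁻⁵ m/K
ΔT = g/(α₁L₁+α₂L₂) = 1.80×10⁻³ / 5.2538×10⁻⁵ = 34.261 K
T = 19.1 + 34.261 = 53.361 °C

T = 53.4 °C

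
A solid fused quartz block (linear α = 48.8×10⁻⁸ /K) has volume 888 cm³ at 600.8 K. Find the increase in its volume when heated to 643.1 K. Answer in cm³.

ΔV = 0.0550 cm³

Isotropic solid: β ≈ 3α = 1.5×10⁻⁶ /K; ΔT = 42.3 K
ΔV = 3αV₀ΔT = 3(48.8×10⁻⁸)(888)(42.3) = 0.0550 cm³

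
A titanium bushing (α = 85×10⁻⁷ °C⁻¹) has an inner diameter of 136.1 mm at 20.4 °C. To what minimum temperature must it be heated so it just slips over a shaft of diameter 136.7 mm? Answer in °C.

Required Δd = 136.7 − 136.1 = 0.6 mm
Δd = αd₀ΔT ⇒ ΔT = Δd/(αd₀) = 0.6 / (85×10⁻⁷ × 136.1) = 518.65 K
T_min = 20.4 + 518.65 = 539.05 °C

T = 539 °C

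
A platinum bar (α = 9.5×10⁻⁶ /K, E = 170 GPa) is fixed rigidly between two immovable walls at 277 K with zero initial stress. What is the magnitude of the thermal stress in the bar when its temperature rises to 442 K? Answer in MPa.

Fully constrained: the free strain ε = αΔT is blocked, so σ = Eε = EαΔT.
|ΔT| = 165 K
σ = 170×10⁹ × 9.5×10⁻⁶ × 165 = 2.66×10⁸ Pa

σ = 266 MPa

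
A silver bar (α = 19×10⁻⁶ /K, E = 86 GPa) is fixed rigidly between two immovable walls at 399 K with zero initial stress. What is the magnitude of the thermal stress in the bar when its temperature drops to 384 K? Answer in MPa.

σ = 24.5 MPa

Fully constrained: the free strain ε = αΔT is blocked, so σ = Eε = EαΔT.
|ΔT| = 15 K
σ = 86.0×10⁹ × 19×10⁻⁶ × 15 = 2.45×10⁷ Pa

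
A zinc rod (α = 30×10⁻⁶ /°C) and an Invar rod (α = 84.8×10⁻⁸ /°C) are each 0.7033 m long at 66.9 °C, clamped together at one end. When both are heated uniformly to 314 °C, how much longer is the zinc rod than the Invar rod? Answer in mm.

5.07 mm

ΔT = 247.1 K
zinc: ΔL = 30×10⁻⁶ × 0.7033 m × 247.1 = 5.2136×10⁻³ m = 5.2136 mm
Invar: ΔL = 84.8×10⁻⁸ × 0.7033 m × 247.1 = 1.4737×10⁻⁴ m = 0.14737 mm
difference = 5.2136 − 0.14737 = 5.06623 mm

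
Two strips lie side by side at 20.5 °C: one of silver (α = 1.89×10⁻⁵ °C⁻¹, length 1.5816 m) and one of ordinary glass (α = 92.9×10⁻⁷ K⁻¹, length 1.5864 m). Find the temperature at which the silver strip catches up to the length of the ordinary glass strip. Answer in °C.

T = 337.2 °C

L₁(1 + α₁ΔT) = L₂(1 + α₂ΔT) ⇒ ΔT = (L₂ − L₁)/(α₁L₁ − α₂L₂)
L₂ − L₁ = 1.5864 − 1.5816 = 4.80×10⁻³ m
α₁L₁ − α₂L₂ = 1.89×10⁻⁵×1.5816 − 92.9×10⁻⁷×1.5864 = 1.5154584×10⁻⁵ m/K
ΔT = 4.80×10⁻³ / 1.5154584×10⁻⁵ = 316.736 K
T = 20.5 + 316.736 = 337.236 °C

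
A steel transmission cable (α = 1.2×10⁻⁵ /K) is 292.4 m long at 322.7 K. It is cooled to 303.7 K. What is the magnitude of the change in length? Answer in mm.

ΔL = 66.7 mm

|ΔT| = |303.7 − 322.7| = 19.0 K
ΔL = αL₀ΔT = (1.2×10⁻⁵)(292.4)(19.0) = 6.67×10⁻² m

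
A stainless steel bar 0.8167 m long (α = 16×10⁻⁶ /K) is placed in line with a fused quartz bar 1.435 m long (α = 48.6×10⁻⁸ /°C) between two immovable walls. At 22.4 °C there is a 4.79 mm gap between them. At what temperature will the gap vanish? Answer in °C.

T = 370 °C

Gap closes when ΔL₁ + ΔL₂ = 4.79 mm = 4.79×10⁻³ m
(α₁L₁ + α₂L₂)ΔT = g
α₁L₁ + α₂L₂ = 16×10⁻⁶×0.8167 + 48.6×10⁻⁸×1.435 = 1.376461×10⁻⁵ m/K
ΔT = 4.79×10⁻³ / 1.376461×10⁻⁵ = 347.99 K
T = 22.4 + 347.99 = 370.39 °C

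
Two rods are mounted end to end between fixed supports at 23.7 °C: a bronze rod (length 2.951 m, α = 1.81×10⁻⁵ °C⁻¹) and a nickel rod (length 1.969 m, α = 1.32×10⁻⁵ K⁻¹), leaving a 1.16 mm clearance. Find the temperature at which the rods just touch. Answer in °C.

T = 38.3 °C

α₁L₁ = 5.34131×10⁻⁵ m/K, α₂L₂ = 2.59908×10⁻⁵ m/K → total 7.94039×10⁻⁵ m/K
ΔT = g/(α₁L₁+α₂L₂) = 1.16×10⁻³ / 7.94039×10⁻⁵ = 14.609 K
T = 23.7 + 14.609 = 38.309 °C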